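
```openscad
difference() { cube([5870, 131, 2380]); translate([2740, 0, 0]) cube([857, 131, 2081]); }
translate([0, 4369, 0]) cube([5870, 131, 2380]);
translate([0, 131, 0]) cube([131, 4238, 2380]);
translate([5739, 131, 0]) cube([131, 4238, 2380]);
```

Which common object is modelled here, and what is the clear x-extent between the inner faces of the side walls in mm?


A single room. The interior width is 5608 mm.

Four walls enclosing a rectangle with a door in the front wall — a room. Outside width 5870 minus two 131 mm walls gives 5608 mm.


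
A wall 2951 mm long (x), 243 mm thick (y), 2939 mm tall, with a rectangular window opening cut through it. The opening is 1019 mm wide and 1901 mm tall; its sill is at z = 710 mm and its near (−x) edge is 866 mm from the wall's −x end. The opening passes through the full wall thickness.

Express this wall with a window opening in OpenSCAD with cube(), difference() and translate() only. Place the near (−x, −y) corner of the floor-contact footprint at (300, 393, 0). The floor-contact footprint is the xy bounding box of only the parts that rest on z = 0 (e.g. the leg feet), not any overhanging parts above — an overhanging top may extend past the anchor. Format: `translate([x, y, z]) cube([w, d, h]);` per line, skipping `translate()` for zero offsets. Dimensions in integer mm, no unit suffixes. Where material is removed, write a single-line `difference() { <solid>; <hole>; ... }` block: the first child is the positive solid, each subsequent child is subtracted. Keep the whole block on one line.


difference() { translate([300, 393, 0]) cube([2951, 243, 2939]); translate([1166, 393, 710]) cube([1019, 243, 1901]); }


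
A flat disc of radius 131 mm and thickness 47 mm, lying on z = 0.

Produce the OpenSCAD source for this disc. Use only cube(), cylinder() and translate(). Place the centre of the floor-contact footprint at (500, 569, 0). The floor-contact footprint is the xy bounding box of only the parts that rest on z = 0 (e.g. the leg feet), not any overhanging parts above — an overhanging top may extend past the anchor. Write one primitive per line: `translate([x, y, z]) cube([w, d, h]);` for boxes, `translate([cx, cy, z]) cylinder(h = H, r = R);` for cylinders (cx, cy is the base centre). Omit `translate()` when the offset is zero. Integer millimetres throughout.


translate([500, 569, 0]) cylinder(h = 47, r = 131);


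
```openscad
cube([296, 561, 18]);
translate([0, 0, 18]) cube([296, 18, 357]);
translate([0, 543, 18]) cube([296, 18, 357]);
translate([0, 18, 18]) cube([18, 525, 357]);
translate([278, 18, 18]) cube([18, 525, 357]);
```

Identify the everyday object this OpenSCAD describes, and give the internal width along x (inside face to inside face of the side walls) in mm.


An open box. The internal width is 260 mm.

A 296×561 base slab with four walls standing on it — an open box. The base is 296 mm wide and the walls are 18 mm thick, so the internal width is 296 − 2 × 18 = 260 mm.


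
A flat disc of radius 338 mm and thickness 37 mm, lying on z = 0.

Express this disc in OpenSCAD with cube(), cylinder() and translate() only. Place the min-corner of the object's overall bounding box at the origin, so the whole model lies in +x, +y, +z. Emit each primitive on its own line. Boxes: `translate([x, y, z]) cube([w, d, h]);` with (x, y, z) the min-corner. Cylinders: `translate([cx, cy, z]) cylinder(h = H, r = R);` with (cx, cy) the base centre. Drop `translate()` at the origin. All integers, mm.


translate([338, 338, 0]) cylinder(h = 37, r = 338);


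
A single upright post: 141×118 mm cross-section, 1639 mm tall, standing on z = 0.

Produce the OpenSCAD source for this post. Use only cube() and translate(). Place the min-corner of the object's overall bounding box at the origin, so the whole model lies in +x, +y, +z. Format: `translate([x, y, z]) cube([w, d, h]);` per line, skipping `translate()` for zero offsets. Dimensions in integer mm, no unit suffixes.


cube([141, 118, 1639]);


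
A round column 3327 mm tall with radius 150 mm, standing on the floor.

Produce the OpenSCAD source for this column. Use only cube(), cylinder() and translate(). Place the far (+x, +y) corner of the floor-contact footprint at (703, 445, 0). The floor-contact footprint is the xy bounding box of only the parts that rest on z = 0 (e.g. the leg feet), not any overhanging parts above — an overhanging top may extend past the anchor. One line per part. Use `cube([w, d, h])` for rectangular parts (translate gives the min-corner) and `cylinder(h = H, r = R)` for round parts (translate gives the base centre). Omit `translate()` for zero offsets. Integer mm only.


translate([553, 295, 0]) cylinder(h = 3327, r = 150);


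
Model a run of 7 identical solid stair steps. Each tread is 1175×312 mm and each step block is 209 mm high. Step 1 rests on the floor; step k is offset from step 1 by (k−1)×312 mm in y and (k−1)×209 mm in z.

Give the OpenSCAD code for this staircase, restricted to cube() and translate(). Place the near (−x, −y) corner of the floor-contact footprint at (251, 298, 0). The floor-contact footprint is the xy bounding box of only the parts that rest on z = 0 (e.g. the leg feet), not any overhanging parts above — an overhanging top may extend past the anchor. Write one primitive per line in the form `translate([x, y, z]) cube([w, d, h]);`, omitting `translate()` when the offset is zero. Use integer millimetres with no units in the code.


translate([251, 298, 0]) cube([1175, 312, 209]);
translate([251, 610, 209]) cube([1175, 312, 209]);
translate([251, 922, 418]) cube([1175, 312, 209]);
translate([251, 1234, 627]) cube([1175, 312, 209]);
translate([251, 1546, 836]) cube([1175, 312, 209]);
translate([251, 1858, 1045]) cube([1175, 312, 209]);
translate([251, 2170, 1254]) cube([1175, 312, 209]);


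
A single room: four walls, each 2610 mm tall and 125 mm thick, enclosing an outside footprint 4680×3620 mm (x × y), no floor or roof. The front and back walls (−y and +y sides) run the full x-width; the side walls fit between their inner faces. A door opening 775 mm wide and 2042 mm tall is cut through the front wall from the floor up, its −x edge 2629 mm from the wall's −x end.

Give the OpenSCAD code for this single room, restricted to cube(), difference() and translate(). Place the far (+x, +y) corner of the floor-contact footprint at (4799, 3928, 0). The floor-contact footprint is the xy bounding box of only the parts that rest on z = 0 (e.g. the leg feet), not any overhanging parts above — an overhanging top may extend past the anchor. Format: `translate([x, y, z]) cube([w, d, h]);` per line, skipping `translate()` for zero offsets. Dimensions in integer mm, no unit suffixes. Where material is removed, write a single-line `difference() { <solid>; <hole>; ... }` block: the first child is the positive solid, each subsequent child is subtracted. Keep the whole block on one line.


difference() { translate([119, 308, 0]) cube([4680, 125, 2610]); translate([2748, 308, 0]) cube([775, 125, 2042]); }
translate([119, 3803, 0]) cube([4680, 125, 2610]);
translate([119, 433, 0]) cube([125, 3370, 2610]);
translate([4674, 433, 0]) cube([125, 3370, 2610]);


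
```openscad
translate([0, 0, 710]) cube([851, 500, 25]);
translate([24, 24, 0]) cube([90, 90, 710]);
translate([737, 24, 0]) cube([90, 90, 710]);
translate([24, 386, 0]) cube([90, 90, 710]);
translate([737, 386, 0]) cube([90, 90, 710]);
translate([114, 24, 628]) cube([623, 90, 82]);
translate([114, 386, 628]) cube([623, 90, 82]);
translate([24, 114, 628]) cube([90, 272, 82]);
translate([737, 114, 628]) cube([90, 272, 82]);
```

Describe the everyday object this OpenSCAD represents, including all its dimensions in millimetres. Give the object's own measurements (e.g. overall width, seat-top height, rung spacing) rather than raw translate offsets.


A table: top 851 mm (x) × 500 mm (y), 25 mm thick, upper face at z = 735 mm, on four 90×90 mm square legs, each inset 24 mm from the nearest pair of top edges from z = 0 to the bottom of the top. Four apron rails, 90 mm thick and 82 mm tall, run between adjacent legs with their top edges flush with the underside of the top and their outer faces flush with the legs' outer faces.


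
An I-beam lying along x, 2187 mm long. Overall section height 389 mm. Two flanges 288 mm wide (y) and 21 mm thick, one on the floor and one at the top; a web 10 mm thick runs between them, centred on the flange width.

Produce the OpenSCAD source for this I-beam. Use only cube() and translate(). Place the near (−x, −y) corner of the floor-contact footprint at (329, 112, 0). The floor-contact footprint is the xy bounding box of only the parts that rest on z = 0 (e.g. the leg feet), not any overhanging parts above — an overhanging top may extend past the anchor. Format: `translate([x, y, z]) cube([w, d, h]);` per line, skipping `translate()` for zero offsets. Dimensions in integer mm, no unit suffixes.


translate([329, 112, 0]) cube([2187, 288, 21]);
translate([329, 251, 21]) cube([2187, 10, 347]);
translate([329, 112, 368]) cube([2187, 288, 21]);


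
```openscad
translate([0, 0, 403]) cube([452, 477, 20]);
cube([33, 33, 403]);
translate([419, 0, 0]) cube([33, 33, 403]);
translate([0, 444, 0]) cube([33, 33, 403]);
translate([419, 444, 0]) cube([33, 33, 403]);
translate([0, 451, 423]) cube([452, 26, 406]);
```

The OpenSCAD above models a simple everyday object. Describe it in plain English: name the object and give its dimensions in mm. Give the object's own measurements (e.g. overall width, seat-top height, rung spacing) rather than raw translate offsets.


A chair. The seat is a 452×477×20 mm slab with its top at z = 423 mm, on four 33×33 mm corner legs (flush with the seat edges, standing on z = 0). A flat backrest 26 mm thick, 406 mm tall, spans the full seat width and rises from the seat top along its +y edge, rear face flush with the rear of the seat.


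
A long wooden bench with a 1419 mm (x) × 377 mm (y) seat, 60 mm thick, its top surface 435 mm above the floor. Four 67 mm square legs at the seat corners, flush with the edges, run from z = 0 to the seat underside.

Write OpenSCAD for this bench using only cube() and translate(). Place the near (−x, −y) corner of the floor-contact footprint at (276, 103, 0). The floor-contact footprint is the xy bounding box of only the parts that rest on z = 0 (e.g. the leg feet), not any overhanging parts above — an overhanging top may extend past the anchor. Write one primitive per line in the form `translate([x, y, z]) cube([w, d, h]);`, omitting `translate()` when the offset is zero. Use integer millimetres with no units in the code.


// leg_h = 435 − 60 = 375
translate([276, 103, 375]) cube([1419, 377, 60]);
translate([276, 103, 0]) cube([67, 67, 375]);
translate([276, 413, 0]) cube([67, 67, 375]);
translate([1628, 103, 0]) cube([67, 67, 375]);
translate([1628, 413, 0]) cube([67, 67, 375]);


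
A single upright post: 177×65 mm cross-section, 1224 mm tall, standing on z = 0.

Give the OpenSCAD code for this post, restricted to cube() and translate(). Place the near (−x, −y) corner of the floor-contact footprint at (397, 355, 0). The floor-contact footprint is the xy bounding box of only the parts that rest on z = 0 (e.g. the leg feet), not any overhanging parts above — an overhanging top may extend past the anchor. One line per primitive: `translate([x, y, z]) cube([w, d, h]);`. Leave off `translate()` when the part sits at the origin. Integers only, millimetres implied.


translate([397, 355, 0]) cube([177, 65, 1224]);


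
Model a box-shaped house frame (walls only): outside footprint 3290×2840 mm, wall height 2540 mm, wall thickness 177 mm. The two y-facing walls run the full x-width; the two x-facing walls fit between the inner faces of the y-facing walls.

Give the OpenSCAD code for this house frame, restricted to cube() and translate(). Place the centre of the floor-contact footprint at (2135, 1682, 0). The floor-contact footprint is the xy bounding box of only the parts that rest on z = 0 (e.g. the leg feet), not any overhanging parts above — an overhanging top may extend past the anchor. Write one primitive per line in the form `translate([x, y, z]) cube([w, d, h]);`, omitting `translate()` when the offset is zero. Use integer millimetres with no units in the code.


translate([490, 262, 0]) cube([3290, 177, 2540]);
translate([490, 2925, 0]) cube([3290, 177, 2540]);
translate([490, 439, 0]) cube([177, 2486, 2540]);
translate([3603, 439, 0]) cube([177, 2486, 2540]);


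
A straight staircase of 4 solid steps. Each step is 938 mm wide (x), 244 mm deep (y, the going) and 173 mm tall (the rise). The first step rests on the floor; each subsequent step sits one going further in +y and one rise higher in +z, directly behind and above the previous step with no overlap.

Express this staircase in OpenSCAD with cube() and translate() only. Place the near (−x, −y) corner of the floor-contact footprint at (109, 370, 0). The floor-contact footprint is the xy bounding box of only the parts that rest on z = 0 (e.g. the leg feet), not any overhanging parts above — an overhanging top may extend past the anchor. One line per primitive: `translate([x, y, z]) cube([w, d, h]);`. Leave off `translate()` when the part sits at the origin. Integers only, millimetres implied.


translate([109, 370, 0]) cube([938, 244, 173]);
translate([109, 614, 173]) cube([938, 244, 173]);
translate([109, 858, 346]) cube([938, 244, 173]);
translate([109, 1102, 519]) cube([938, 244, 173]);


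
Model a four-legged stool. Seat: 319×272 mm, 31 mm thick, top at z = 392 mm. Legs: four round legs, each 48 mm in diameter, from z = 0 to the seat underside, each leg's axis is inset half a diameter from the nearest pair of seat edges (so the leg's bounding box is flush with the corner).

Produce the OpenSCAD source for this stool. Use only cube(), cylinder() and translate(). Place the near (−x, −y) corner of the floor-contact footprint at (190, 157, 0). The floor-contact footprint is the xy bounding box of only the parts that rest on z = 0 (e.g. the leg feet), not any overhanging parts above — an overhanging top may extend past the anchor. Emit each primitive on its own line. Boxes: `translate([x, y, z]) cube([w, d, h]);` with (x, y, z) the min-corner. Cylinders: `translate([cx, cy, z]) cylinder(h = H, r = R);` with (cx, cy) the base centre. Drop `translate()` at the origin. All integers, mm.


// leg_h = 392 - 31 = 361
translate([190, 157, 361]) cube([319, 272, 31]);
translate([214, 181, 0]) cylinder(h = 361, r = 24);
translate([485, 181, 0]) cylinder(h = 361, r = 24);
translate([214, 405, 0]) cylinder(h = 361, r = 24);
translate([485, 405, 0]) cylinder(h = 361, r = 24);


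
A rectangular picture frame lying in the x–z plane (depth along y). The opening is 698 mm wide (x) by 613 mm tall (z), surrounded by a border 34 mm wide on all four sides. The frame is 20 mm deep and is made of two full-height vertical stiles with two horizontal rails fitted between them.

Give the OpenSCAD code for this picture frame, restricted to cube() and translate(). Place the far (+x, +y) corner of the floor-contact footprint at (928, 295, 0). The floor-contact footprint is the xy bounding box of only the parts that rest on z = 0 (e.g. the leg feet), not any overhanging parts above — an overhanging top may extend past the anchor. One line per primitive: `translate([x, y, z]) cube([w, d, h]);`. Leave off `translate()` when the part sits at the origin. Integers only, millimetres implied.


translate([162, 275, 0]) cube([34, 20, 681]);
translate([894, 275, 0]) cube([34, 20, 681]);
translate([196, 275, 0]) cube([698, 20, 34]);
translate([196, 275, 647]) cube([698, 20, 34]);


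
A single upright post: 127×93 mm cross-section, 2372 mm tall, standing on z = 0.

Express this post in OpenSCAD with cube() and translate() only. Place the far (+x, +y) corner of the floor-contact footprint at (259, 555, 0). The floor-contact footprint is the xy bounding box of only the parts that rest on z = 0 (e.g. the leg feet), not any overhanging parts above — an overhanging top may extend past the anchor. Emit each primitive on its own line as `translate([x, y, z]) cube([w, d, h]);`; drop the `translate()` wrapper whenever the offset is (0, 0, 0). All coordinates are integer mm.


translate([132, 462, 0]) cube([127, 93, 2372]);


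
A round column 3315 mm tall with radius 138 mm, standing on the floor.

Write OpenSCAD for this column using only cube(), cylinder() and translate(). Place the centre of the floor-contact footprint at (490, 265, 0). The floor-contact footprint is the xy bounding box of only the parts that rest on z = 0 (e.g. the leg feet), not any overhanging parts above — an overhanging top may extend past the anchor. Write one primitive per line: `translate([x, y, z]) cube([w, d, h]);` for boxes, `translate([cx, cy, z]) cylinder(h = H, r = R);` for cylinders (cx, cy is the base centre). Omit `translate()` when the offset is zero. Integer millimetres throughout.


translate([490, 265, 0]) cylinder(h = 3315, r = 138);


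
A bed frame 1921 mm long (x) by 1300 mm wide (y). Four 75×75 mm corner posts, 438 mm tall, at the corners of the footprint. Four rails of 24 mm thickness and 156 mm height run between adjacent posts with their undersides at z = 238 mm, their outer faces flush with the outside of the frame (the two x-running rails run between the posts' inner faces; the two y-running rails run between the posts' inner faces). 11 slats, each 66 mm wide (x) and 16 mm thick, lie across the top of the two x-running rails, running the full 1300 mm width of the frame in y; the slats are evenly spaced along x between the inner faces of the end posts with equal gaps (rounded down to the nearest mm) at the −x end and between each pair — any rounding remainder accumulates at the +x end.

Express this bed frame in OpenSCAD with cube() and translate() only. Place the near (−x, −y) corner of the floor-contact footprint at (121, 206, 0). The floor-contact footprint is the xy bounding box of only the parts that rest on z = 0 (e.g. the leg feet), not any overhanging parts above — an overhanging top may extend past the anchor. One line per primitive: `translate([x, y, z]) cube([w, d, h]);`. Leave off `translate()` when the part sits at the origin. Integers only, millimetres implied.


// slat z = rail_z + rail_h = 238 + 156 = 394
// slat gap = ⌊(1771 − 11·66) / 12⌋ = 87
translate([121, 206, 0]) cube([75, 75, 438]);
translate([121, 1431, 0]) cube([75, 75, 438]);
translate([1967, 206, 0]) cube([75, 75, 438]);
translate([1967, 1431, 0]) cube([75, 75, 438]);
translate([196, 206, 238]) cube([1771, 24, 156]);
translate([196, 1482, 238]) cube([1771, 24, 156]);
translate([121, 281, 238]) cube([24, 1150, 156]);
translate([2018, 281, 238]) cube([24, 1150, 156]);
translate([283, 206, 394]) cube([66, 1300, 16]);
translate([436, 206, 394]) cube([66, 1300, 16]);
translate([589, 206, 394]) cube([66, 1300, 16]);
translate([742, 206, 394]) cube([66, 1300, 16]);
translate([895, 206, 394]) cube([66, 1300, 16]);
translate([1048, 206, 394]) cube([66, 1300, 16]);
translate([1201, 206, 394]) cube([66, 1300, 16]);
translate([1354, 206, 394]) cube([66, 1300, 16]);
translate([1507, 206, 394]) cube([66, 1300, 16]);
translate([1660, 206, 394]) cube([66, 1300, 16]);
translate([1813, 206, 394]) cube([66, 1300, 16]);


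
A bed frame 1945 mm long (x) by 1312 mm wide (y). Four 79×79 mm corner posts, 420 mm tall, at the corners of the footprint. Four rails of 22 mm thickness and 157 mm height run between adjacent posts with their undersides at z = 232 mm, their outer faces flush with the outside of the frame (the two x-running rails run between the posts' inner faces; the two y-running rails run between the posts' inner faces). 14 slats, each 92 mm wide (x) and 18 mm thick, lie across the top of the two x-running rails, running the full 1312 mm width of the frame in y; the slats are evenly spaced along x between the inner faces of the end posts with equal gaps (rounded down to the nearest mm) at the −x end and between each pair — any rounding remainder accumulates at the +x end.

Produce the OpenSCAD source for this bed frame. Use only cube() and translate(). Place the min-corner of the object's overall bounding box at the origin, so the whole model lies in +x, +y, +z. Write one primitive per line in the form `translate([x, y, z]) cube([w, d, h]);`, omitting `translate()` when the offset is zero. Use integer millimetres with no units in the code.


cube([79, 79, 420]);
translate([0, 1233, 0]) cube([79, 79, 420]);
translate([1866, 0, 0]) cube([79, 79, 420]);
translate([1866, 1233, 0]) cube([79, 79, 420]);
translate([79, 0, 232]) cube([1787, 22, 157]);
translate([79, 1290, 232]) cube([1787, 22, 157]);
translate([0, 79, 232]) cube([22, 1154, 157]);
translate([1923, 79, 232]) cube([22, 1154, 157]);
translate([112, 0, 389]) cube([92, 1312, 18]);
translate([237, 0, 389]) cube([92, 1312, 18]);
translate([362, 0, 389]) cube([92, 1312, 18]);
translate([487, 0, 389]) cube([92, 1312, 18]);
translate([612, 0, 389]) cube([92, 1312, 18]);
translate([737, 0, 389]) cube([92, 1312, 18]);
translate([862, 0, 389]) cube([92, 1312, 18]);
translate([987, 0, 389]) cube([92, 1312, 18]);
translate([1112, 0, 389]) cube([92, 1312, 18]);
translate([1237, 0, 389]) cube([92, 1312, 18]);
translate([1362, 0, 389]) cube([92, 1312, 18]);
translate([1487, 0, 389]) cube([92, 1312, 18]);
translate([1612, 0, 389]) cube([92, 1312, 18]);
translate([1737, 0, 389]) cube([92, 1312, 18]);


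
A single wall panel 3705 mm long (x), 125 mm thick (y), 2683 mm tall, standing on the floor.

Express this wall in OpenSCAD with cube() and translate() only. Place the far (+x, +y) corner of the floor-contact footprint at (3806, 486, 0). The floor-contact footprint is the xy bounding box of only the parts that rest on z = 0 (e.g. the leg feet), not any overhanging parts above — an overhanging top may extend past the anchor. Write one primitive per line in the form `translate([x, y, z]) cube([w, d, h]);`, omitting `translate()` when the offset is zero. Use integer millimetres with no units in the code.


translate([101, 361, 0]) cube([3705, 125, 2683]);


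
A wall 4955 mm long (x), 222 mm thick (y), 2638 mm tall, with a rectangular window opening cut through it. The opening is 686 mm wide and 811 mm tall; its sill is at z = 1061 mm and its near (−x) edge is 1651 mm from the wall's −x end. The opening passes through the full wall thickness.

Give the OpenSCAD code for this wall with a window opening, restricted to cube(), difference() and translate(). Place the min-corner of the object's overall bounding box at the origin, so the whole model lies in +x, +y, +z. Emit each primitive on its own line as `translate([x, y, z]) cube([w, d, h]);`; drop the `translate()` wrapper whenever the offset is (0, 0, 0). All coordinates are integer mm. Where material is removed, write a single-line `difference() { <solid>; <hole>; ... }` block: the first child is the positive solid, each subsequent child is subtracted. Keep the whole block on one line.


difference() { cube([4955, 222, 2638]); translate([1651, 0, 1061]) cube([686, 222, 811]); }


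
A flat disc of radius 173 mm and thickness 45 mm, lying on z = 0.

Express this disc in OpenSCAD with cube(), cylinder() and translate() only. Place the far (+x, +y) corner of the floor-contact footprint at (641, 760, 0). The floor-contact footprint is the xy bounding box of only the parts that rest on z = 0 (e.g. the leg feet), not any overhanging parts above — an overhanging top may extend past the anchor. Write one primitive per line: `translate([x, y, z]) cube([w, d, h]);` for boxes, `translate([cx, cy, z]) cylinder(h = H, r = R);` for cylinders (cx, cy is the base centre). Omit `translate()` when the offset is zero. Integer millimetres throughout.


translate([468, 587, 0]) cylinder(h = 45, r = 173);


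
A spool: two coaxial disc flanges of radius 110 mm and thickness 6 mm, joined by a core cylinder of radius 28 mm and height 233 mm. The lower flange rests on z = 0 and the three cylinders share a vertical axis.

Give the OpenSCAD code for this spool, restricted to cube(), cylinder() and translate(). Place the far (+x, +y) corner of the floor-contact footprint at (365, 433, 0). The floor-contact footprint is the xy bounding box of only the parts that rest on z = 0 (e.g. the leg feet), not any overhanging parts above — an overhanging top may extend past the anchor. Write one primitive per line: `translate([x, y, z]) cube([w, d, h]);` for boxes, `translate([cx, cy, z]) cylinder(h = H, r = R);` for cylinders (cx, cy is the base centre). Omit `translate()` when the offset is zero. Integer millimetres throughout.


translate([255, 323, 0]) cylinder(h = 6, r = 110);
translate([255, 323, 6]) cylinder(h = 233, r = 28);
translate([255, 323, 239]) cylinder(h = 6, r = 110);


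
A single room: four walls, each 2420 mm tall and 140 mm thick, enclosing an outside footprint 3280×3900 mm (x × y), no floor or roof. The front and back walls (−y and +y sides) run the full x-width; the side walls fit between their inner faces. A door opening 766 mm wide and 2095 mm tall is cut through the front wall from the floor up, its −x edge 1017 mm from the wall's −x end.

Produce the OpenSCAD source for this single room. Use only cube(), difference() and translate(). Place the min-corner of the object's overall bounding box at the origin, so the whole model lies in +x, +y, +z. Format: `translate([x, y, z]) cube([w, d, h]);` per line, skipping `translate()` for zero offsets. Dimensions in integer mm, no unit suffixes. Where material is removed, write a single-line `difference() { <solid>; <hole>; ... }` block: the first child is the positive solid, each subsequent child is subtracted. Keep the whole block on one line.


difference() { cube([3280, 140, 2420]); translate([1017, 0, 0]) cube([766, 140, 2095]); }
translate([0, 3760, 0]) cube([3280, 140, 2420]);
translate([0, 140, 0]) cube([140, 3620, 2420]);
translate([3140, 140, 0]) cube([140, 3620, 2420]);


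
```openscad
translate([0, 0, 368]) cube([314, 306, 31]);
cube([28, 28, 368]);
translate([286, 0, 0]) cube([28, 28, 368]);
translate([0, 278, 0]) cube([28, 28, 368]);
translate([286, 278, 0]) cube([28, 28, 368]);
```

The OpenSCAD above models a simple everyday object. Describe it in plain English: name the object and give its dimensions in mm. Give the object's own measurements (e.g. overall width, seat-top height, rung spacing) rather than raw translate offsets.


A simple wooden stool: a rectangular seat 314 mm (x) by 306 mm (y), 31 mm thick, top face at z = 399 mm, on four square legs, each 28×28 mm in cross-section. The legs rest on z = 0, each flush with a corner of the seat.


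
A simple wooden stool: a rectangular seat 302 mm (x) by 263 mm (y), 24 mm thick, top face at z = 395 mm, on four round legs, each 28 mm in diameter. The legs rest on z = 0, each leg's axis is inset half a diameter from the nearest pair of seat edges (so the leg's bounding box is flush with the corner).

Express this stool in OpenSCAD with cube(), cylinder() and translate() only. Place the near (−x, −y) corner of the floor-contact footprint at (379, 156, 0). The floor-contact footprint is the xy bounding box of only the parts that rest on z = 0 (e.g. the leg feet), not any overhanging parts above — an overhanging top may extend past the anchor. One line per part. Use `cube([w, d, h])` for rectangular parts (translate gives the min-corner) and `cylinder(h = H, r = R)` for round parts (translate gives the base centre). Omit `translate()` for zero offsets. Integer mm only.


// leg_h = 395 - 24 = 371
translate([379, 156, 371]) cube([302, 263, 24]);
translate([393, 170, 0]) cylinder(h = 371, r = 14);
translate([667, 170, 0]) cylinder(h = 371, r = 14);
translate([393, 405, 0]) cylinder(h = 371, r = 14);
translate([667, 405, 0]) cylinder(h = 371, r = 14);


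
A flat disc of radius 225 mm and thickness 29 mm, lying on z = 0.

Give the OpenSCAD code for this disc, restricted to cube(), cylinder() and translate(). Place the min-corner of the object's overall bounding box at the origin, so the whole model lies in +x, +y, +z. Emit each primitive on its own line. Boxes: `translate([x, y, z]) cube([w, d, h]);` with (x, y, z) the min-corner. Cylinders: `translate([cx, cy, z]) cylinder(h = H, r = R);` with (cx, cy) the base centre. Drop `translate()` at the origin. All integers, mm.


translate([225, 225, 0]) cylinder(h = 29, r = 225);


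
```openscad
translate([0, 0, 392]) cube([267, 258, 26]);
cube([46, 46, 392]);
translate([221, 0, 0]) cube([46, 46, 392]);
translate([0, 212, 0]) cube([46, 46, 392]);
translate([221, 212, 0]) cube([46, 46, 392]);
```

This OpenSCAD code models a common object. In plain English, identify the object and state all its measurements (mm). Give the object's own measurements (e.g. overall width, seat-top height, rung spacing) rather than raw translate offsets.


A simple wooden stool: a rectangular seat 267 mm (x) by 258 mm (y), 26 mm thick, top face at z = 418 mm, on four square legs, each 46×46 mm in cross-section. The legs rest on z = 0, each flush with a corner of the seat.


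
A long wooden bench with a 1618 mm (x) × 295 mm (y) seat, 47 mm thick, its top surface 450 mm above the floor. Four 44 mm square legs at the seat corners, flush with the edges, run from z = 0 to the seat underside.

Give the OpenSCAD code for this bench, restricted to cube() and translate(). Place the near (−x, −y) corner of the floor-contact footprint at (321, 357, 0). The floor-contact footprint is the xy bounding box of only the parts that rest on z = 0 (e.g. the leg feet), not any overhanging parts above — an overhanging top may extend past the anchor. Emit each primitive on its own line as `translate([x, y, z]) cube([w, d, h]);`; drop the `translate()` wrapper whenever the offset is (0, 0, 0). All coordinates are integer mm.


translate([321, 357, 403]) cube([1618, 295, 47]);
translate([321, 357, 0]) cube([44, 44, 403]);
translate([321, 608, 0]) cube([44, 44, 403]);
translate([1895, 357, 0]) cube([44, 44, 403]);
translate([1895, 608, 0]) cube([44, 44, 403]);


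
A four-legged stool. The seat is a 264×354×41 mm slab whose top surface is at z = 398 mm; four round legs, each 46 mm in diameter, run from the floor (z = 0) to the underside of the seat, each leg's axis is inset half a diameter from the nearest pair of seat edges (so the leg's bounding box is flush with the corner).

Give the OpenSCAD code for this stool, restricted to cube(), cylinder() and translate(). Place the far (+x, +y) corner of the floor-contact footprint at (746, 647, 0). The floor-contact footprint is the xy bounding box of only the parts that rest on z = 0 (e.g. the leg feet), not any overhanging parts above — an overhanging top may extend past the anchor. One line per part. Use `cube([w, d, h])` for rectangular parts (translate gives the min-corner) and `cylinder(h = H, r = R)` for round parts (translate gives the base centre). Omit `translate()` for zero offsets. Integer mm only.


translate([482, 293, 357]) cube([264, 354, 41]);
translate([505, 316, 0]) cylinder(h = 357, r = 23);
translate([723, 316, 0]) cylinder(h = 357, r = 23);
translate([505, 624, 0]) cylinder(h = 357, r = 23);
translate([723, 624, 0]) cylinder(h = 357, r = 23);


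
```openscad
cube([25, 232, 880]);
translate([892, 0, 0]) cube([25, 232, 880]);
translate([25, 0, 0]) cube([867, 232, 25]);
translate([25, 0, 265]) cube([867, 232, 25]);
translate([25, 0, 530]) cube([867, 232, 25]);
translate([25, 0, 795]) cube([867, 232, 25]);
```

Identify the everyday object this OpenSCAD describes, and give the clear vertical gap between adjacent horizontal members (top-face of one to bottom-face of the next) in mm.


A bookshelf. The clear shelf gap is 240 mm.

Two tall side panels with 4 horizontal boards between them — a bookshelf. The first two shelf undersides are at z = 0 and z = 265; with shelf thickness 25, the clear gap is 265 − 0 − 25 = 240 mm.


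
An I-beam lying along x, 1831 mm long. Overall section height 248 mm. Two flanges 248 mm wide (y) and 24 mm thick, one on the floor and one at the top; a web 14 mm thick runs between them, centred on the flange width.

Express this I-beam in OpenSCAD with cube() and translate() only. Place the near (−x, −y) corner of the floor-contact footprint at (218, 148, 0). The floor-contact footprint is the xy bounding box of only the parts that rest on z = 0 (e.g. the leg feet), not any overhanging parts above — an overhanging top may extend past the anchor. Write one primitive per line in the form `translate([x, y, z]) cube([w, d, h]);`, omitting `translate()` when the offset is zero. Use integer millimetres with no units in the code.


translate([218, 148, 0]) cube([1831, 248, 24]);
translate([218, 265, 24]) cube([1831, 14, 200]);
translate([218, 148, 224]) cube([1831, 248, 24]);


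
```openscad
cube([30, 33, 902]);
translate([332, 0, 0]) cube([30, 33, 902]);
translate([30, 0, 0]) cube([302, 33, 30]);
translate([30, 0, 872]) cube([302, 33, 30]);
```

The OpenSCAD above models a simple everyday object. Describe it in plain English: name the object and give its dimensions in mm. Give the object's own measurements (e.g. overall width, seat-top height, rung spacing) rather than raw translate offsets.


A rectangular picture frame lying in the x–z plane (depth along y). The opening is 302 mm wide (x) by 842 mm tall (z), surrounded by a border 30 mm wide on all four sides. The frame is 33 mm deep and is made of two full-height vertical stiles with two horizontal rails fitted between them.


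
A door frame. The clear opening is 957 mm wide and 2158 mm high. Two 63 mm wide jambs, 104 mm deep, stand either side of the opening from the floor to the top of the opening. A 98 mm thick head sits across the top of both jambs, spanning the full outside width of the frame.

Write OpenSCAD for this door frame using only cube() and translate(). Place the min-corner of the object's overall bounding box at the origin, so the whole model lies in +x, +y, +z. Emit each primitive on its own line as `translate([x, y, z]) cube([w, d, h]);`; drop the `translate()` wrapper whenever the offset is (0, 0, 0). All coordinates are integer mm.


cube([63, 104, 2158]);
translate([1020, 0, 0]) cube([63, 104, 2158]);
translate([0, 0, 2158]) cube([1083, 104, 98]);


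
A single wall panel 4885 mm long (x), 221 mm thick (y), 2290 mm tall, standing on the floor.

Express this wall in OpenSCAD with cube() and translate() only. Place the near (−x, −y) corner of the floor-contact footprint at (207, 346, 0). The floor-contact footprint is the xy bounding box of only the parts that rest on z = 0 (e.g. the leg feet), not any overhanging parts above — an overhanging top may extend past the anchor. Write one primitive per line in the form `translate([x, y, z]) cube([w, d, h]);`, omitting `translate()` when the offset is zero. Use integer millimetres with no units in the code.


translate([207, 346, 0]) cube([4885, 221, 2290]);


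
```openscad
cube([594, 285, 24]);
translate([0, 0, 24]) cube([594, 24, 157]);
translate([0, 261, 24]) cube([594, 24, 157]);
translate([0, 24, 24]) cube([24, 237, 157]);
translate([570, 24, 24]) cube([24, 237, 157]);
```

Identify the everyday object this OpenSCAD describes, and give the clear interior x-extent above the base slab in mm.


An open box. The internal width is 546 mm.

A 594×285 base slab with four walls standing on it — an open box. The base is 594 mm wide and the walls are 24 mm thick, so the internal width is 594 − 2 × 24 = 546 mm.


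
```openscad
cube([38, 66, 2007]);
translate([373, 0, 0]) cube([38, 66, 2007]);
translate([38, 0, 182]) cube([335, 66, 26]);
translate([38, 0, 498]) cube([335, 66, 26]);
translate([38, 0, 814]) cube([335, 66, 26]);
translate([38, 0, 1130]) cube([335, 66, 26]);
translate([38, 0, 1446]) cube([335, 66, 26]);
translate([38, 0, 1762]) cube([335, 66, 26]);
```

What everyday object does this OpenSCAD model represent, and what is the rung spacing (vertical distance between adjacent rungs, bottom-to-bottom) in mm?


A ladder. The rung spacing is 316 mm.

Two tall 38×66 posts with 6 short bars between them — a ladder. Adjacent rungs sit at z = 182 and z = 498, so the spacing is 498 − 182 = 316 mm.


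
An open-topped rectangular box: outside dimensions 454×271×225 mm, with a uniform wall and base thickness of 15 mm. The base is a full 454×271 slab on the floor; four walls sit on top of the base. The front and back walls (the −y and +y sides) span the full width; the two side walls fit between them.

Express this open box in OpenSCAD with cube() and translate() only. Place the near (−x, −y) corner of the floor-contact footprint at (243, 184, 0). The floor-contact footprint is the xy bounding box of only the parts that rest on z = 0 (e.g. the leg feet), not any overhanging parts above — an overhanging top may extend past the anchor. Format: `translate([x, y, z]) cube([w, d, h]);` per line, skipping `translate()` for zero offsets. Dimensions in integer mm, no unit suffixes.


translate([243, 184, 0]) cube([454, 271, 15]);
translate([243, 184, 15]) cube([454, 15, 210]);
translate([243, 440, 15]) cube([454, 15, 210]);
translate([243, 199, 15]) cube([15, 241, 210]);
translate([682, 199, 15]) cube([15, 241, 210]);


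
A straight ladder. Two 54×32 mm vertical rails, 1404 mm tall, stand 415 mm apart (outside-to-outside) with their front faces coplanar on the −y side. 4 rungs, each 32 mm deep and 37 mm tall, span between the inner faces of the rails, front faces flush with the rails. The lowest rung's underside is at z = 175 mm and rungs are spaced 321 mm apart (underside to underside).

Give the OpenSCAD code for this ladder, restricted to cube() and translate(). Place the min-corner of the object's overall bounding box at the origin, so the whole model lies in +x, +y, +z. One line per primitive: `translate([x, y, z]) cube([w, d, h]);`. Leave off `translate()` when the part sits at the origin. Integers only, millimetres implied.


cube([54, 32, 1404]);
translate([361, 0, 0]) cube([54, 32, 1404]);
translate([54, 0, 175]) cube([307, 32, 37]);
translate([54, 0, 496]) cube([307, 32, 37]);
translate([54, 0, 817]) cube([307, 32, 37]);
translate([54, 0, 1138]) cube([307, 32, 37]);


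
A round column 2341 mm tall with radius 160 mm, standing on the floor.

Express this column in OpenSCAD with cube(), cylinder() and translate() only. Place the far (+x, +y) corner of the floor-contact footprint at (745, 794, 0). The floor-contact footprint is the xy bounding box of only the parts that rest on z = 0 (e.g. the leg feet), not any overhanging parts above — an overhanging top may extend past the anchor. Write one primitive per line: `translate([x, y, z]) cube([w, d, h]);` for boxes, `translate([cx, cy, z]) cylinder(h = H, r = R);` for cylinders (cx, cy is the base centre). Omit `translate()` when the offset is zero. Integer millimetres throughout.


translate([585, 634, 0]) cylinder(h = 2341, r = 160);


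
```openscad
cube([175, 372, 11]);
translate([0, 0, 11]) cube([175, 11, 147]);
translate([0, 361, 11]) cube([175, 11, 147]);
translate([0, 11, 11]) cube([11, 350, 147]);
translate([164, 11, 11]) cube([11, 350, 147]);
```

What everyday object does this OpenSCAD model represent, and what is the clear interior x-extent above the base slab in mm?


An open box. The internal width is 153 mm.

A 175×372 base slab with four walls standing on it — an open box. The base is 175 mm wide and the walls are 11 mm thick, so the internal width is 175 − 2 × 11 = 153 mm.


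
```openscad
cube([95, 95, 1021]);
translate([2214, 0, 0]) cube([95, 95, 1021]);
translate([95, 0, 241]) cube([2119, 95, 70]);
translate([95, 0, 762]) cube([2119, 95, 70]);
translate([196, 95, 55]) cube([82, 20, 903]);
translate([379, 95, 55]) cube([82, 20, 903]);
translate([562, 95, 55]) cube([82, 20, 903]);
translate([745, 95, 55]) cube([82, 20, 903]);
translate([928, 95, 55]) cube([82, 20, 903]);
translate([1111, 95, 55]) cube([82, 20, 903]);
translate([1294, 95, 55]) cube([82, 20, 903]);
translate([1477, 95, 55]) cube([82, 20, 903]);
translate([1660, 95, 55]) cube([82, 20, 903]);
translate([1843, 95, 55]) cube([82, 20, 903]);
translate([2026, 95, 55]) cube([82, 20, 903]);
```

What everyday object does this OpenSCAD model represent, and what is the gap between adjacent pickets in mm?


A fence section. The picket gap is 101 mm.

Two posts, two rails, 11 pickets — a fence section. Span 2119 mm holds 11 pickets of 82 mm with 12 equal gaps: ⌊(2119 − 11·82) / 12⌋ = 101 mm.
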